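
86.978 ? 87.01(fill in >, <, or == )<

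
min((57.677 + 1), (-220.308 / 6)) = -36.718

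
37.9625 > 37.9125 True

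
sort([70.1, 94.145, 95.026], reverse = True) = [95.026, 94.145, 70.1]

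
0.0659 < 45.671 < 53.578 True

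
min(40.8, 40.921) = 40.8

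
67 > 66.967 True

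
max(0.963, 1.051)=1.051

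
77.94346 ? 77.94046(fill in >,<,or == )>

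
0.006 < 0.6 True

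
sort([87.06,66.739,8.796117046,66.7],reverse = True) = [87.06,66.739,66.7,8.796117046]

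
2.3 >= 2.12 True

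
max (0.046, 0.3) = 0.3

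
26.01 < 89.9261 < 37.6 False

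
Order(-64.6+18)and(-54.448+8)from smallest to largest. (-64.6+18), (-54.448+8)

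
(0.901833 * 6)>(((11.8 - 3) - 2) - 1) False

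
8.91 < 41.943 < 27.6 False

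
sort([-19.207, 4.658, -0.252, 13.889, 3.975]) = [-19.207, -0.252, 3.975, 4.658, 13.889]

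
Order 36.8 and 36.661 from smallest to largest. 36.661, 36.8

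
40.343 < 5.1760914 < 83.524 False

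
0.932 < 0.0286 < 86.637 False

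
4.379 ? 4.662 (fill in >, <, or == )<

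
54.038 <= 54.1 True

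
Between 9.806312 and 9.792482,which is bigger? 9.806312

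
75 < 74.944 False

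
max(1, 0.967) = 1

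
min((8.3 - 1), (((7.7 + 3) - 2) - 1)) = 7.3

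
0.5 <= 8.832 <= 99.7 True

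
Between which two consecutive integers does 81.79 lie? 81 and 82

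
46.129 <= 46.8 True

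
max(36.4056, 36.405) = 36.4056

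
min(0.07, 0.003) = 0.003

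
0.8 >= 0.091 True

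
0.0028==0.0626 False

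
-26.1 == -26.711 False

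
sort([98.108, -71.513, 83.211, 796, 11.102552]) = [-71.513, 11.102552, 83.211, 98.108, 796]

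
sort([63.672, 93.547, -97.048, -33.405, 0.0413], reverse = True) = [93.547, 63.672, 0.0413, -33.405, -97.048]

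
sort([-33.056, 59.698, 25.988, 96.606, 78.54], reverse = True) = [96.606, 78.54, 59.698, 25.988, -33.056]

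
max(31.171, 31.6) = 31.6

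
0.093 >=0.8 False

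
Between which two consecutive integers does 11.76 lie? 11 and 12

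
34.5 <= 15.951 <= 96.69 False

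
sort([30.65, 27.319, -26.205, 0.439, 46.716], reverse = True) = [46.716, 30.65, 27.319, 0.439, -26.205]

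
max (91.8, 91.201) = 91.8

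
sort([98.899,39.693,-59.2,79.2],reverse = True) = [98.899,79.2,39.693,-59.2]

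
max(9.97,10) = 10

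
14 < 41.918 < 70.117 True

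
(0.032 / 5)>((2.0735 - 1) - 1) False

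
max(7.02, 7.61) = 7.61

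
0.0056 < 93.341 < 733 True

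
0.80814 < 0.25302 False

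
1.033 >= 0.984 True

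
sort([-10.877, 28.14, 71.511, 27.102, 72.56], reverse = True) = [72.56, 71.511, 28.14, 27.102, -10.877]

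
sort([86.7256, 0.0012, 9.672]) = [0.0012, 9.672, 86.7256]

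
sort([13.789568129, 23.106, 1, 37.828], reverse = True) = [37.828, 23.106, 13.789568129, 1]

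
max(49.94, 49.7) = 49.94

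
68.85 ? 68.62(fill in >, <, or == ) >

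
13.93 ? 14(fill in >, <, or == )<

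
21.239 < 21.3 True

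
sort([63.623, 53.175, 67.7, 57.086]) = [53.175, 57.086, 63.623, 67.7]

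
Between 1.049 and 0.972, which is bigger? 1.049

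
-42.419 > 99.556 False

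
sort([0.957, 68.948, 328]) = [0.957, 68.948, 328]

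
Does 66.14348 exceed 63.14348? Yes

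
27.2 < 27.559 True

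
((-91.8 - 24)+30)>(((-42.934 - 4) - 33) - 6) True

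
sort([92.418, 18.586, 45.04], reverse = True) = [92.418, 45.04, 18.586]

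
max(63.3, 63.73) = 63.73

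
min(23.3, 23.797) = 23.3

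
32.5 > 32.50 False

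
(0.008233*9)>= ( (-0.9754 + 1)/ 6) True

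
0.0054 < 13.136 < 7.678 False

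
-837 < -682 True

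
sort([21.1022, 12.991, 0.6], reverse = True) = [21.1022, 12.991, 0.6]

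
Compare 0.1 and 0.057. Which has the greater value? 0.1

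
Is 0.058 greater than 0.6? No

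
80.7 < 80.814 True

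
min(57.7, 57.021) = 57.021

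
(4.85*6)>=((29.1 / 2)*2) True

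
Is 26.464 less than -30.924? No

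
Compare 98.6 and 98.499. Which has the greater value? 98.6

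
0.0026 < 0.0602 True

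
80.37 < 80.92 True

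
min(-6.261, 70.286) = -6.261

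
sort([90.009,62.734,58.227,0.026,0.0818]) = [0.026,0.0818,58.227,62.734,90.009]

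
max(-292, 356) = 356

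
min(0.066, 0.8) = 0.066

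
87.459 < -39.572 False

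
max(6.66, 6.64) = 6.66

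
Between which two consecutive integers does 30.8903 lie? 30 and 31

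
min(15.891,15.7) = 15.7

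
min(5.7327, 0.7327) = 0.7327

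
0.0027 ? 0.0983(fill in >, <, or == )<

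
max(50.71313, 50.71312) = 50.71313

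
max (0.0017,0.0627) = 0.0627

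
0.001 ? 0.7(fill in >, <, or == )<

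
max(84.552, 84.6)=84.6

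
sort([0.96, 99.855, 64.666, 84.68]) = [0.96, 64.666, 84.68, 99.855]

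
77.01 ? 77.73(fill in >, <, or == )<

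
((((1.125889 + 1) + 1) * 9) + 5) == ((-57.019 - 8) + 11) False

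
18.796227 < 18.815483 True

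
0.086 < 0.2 True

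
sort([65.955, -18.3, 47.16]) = [-18.3, 47.16, 65.955]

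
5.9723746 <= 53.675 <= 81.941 True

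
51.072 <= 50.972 False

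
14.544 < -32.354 False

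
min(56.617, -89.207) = -89.207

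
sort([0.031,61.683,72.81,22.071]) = [0.031,22.071,61.683,72.81]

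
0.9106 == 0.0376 False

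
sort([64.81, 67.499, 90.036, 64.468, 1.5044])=[1.5044, 64.468, 64.81, 67.499, 90.036]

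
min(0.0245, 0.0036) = 0.0036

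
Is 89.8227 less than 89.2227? No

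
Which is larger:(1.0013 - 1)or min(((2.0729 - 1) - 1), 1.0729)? min(((2.0729 - 1) - 1), 1.0729)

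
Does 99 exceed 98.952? Yes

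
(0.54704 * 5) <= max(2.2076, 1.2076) False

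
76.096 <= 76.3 True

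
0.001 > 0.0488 False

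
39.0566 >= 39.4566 False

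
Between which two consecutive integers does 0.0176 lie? 0 and 1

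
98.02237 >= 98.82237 False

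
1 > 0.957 True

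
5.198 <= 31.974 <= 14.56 False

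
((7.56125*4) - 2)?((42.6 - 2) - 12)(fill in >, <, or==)<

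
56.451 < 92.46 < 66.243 False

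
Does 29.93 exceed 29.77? Yes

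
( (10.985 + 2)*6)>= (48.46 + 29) True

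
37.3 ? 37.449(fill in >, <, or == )<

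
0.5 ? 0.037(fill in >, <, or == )>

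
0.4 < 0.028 False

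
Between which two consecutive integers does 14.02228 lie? 14 and 15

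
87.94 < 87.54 False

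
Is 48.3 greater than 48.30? No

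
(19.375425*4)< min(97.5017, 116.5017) True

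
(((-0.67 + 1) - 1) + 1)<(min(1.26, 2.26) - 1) False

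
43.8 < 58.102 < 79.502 True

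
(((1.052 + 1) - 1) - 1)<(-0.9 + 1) True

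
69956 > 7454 True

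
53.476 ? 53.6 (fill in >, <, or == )<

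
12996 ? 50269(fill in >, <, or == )<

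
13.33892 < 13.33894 True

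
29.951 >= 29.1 True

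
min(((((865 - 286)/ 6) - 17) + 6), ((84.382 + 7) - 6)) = 85.382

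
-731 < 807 True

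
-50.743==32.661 False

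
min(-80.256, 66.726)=-80.256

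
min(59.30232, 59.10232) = 59.10232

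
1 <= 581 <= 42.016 False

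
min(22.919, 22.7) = 22.7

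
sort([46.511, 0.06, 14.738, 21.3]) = [0.06, 14.738, 21.3, 46.511]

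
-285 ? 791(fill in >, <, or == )<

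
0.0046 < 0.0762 True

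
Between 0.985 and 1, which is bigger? 1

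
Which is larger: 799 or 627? 799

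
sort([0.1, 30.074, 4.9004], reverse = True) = [30.074, 4.9004, 0.1]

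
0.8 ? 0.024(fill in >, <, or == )>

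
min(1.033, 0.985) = 0.985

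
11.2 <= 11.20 True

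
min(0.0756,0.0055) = 0.0055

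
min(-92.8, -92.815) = -92.815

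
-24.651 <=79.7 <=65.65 False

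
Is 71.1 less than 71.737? Yes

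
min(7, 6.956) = 6.956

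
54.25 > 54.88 False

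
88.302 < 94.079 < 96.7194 True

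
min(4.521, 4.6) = 4.521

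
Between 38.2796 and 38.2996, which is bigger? 38.2996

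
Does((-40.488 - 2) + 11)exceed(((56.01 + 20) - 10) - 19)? No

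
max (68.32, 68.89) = 68.89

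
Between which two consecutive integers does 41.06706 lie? 41 and 42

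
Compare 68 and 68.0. They are equal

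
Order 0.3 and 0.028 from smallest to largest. 0.028, 0.3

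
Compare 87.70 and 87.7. They are equal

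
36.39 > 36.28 True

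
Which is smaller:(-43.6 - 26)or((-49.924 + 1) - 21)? ((-49.924 + 1) - 21)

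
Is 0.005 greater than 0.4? No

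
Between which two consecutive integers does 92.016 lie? 92 and 93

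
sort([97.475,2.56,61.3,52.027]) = [2.56,52.027,61.3,97.475]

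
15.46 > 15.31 True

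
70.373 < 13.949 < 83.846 False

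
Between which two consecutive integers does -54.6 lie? -55 and -54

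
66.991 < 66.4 False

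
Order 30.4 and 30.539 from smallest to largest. 30.4, 30.539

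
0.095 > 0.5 False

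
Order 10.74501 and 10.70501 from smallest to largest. 10.70501, 10.74501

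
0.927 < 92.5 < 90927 True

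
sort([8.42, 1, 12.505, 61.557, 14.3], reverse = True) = [61.557, 14.3, 12.505, 8.42, 1]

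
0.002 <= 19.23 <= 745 True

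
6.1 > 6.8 False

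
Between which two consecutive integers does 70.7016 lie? 70 and 71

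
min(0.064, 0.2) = 0.064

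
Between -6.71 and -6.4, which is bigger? -6.4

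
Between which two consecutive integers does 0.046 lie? 0 and 1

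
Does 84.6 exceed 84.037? Yes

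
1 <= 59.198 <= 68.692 True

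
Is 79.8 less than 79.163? No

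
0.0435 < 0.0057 False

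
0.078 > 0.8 False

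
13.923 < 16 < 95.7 True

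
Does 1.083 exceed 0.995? Yes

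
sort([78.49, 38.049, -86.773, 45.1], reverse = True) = [78.49, 45.1, 38.049, -86.773]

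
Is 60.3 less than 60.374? Yes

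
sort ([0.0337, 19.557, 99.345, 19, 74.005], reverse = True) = [99.345, 74.005, 19.557, 19, 0.0337]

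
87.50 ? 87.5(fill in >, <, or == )==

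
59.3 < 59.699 True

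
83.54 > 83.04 True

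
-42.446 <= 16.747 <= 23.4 True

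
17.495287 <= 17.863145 True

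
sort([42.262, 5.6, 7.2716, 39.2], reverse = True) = [42.262, 39.2, 7.2716, 5.6]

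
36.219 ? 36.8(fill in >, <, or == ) <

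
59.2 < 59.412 True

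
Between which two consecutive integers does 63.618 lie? 63 and 64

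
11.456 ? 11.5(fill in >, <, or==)<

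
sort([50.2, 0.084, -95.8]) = [-95.8, 0.084, 50.2]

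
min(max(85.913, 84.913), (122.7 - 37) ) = 85.7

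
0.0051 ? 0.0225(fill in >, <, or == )<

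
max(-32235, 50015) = 50015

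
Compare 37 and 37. They are equal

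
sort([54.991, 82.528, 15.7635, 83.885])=[15.7635, 54.991, 82.528, 83.885]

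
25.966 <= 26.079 True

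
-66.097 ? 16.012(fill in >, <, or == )<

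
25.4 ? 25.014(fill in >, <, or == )>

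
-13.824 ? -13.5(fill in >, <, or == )<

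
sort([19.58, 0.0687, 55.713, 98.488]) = [0.0687, 19.58, 55.713, 98.488]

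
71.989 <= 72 True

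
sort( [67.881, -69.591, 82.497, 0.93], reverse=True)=[82.497, 67.881, 0.93, -69.591]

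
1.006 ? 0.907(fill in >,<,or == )>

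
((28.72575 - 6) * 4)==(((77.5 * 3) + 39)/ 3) False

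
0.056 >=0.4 False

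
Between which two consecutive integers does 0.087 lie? 0 and 1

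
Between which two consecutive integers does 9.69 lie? 9 and 10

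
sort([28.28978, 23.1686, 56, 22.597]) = [22.597, 23.1686, 28.28978, 56]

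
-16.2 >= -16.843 True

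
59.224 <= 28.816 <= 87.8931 False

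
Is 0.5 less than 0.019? No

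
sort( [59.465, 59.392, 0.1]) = [0.1, 59.392, 59.465]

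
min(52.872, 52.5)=52.5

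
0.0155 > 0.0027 True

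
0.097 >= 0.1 False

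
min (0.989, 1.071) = 0.989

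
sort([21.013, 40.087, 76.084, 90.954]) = [21.013, 40.087, 76.084, 90.954]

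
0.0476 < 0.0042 False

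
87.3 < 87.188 False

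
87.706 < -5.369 False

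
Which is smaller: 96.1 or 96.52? 96.1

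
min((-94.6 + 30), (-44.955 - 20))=-64.955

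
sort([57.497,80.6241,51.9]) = [51.9,57.497,80.6241]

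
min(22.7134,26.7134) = 22.7134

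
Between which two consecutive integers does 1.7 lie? 1 and 2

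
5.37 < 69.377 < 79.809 True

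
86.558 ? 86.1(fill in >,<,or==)>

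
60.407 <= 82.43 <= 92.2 True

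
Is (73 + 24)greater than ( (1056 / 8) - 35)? No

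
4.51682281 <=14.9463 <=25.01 True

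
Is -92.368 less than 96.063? Yes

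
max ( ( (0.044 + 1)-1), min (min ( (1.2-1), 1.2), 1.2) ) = 0.2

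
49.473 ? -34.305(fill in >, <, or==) >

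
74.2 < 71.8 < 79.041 False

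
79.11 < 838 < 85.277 False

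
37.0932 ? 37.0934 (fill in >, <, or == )<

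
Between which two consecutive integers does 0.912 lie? 0 and 1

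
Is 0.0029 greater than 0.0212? No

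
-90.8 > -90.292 False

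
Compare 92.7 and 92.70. They are equal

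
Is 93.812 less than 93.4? No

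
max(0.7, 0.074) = 0.7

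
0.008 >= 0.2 False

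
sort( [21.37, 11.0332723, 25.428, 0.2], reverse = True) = [25.428, 21.37, 11.0332723, 0.2]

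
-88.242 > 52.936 False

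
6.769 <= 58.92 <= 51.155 False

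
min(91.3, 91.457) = 91.3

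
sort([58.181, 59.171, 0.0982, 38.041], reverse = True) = [59.171, 58.181, 38.041, 0.0982]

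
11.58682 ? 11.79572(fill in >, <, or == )<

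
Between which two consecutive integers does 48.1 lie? 48 and 49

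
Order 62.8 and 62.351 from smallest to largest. 62.351, 62.8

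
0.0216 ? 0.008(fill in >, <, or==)>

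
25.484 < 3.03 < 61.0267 False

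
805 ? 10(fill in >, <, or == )>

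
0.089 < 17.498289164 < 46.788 True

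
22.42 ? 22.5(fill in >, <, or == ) <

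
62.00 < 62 False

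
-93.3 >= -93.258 False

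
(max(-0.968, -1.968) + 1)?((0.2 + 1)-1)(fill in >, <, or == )<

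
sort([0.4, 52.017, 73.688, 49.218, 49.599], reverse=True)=[73.688, 52.017, 49.599, 49.218, 0.4]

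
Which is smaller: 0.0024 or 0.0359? 0.0024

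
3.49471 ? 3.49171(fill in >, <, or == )>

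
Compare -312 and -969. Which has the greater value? -312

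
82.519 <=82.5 False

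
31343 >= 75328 False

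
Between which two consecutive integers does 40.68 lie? 40 and 41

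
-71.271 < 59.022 True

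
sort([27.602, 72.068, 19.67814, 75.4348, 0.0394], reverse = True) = [75.4348, 72.068, 27.602, 19.67814, 0.0394]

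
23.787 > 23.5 True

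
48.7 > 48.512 True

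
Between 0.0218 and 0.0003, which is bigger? 0.0218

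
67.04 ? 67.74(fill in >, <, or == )<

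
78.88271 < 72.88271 False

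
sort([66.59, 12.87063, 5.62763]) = [5.62763, 12.87063, 66.59]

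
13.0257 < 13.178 True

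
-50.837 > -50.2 False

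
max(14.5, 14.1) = 14.5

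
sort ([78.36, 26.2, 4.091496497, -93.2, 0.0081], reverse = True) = [78.36, 26.2, 4.091496497, 0.0081, -93.2]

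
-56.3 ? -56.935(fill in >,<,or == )>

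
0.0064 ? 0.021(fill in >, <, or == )<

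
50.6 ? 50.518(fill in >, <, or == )>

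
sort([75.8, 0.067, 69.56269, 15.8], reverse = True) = [75.8, 69.56269, 15.8, 0.067]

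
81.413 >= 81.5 False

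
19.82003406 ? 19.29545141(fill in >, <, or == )>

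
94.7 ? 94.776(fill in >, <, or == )<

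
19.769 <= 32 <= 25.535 False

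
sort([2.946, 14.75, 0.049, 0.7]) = [0.049, 0.7, 2.946, 14.75]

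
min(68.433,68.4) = 68.4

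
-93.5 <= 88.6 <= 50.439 False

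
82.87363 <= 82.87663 True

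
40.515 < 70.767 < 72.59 True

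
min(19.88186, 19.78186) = 19.78186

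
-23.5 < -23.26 True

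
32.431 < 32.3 False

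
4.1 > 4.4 False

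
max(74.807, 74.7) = 74.807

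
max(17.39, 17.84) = 17.84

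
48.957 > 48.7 True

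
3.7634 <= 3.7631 False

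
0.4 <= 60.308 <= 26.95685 False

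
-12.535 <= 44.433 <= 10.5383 False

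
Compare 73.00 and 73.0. They are equal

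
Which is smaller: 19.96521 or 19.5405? 19.5405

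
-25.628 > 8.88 False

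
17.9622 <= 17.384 False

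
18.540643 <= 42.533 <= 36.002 False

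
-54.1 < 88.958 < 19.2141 False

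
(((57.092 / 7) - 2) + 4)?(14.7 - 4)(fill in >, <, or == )<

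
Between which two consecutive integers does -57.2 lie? -58 and -57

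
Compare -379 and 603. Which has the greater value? 603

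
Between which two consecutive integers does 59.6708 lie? 59 and 60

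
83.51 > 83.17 True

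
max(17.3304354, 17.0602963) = 17.3304354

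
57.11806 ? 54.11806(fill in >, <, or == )>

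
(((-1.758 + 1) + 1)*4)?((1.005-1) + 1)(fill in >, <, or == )<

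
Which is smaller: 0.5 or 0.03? 0.03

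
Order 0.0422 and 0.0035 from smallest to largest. 0.0035, 0.0422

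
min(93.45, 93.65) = 93.45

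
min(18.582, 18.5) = 18.5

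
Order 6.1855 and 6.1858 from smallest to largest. 6.1855, 6.1858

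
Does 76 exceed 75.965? Yes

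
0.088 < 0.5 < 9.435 True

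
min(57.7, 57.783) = 57.7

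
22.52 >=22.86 False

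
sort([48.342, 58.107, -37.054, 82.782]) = [-37.054, 48.342, 58.107, 82.782]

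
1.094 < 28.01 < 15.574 False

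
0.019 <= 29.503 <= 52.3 True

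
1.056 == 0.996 False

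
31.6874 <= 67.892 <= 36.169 False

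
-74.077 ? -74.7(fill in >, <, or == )>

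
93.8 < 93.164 False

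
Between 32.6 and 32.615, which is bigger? 32.615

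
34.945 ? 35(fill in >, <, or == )<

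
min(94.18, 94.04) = 94.04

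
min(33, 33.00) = 33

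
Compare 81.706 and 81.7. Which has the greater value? 81.706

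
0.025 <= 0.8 True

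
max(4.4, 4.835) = 4.835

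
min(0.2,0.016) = 0.016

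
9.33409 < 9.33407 False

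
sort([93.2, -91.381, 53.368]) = [-91.381, 53.368, 93.2]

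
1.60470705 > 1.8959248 False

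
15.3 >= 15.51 False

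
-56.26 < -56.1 True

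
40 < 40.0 False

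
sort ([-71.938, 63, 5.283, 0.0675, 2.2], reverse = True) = [63, 5.283, 2.2, 0.0675, -71.938]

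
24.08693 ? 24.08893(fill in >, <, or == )<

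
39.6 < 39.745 True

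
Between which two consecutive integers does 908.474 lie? 908 and 909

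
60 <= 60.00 True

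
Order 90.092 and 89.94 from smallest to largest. 89.94, 90.092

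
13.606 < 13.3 False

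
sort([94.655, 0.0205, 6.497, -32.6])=[-32.6, 0.0205, 6.497, 94.655]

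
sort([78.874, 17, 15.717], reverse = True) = [78.874, 17, 15.717]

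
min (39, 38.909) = 38.909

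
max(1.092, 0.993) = 1.092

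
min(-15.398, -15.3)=-15.398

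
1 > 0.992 True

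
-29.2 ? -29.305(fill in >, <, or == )>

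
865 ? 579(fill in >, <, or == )>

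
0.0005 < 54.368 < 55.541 True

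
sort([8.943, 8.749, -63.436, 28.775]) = [-63.436, 8.749, 8.943, 28.775]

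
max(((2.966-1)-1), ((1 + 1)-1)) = 1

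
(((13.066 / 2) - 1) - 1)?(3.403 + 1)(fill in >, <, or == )>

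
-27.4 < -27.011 True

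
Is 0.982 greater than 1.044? No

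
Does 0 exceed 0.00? No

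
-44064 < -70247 False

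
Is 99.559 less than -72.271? No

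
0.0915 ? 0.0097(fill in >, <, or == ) >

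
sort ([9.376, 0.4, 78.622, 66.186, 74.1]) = [0.4, 9.376, 66.186, 74.1, 78.622]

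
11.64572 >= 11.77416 False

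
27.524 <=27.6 True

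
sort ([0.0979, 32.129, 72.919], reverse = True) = [72.919, 32.129, 0.0979]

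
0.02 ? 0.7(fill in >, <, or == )<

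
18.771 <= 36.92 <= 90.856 True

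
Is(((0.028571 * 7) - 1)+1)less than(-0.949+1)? No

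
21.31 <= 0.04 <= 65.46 False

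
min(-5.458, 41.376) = -5.458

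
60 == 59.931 False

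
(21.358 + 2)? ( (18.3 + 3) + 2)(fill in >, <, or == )>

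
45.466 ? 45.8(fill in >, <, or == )<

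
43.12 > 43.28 False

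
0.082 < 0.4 True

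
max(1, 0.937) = 1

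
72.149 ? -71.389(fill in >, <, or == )>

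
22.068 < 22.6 True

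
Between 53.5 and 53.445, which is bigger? 53.5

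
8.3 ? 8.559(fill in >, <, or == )<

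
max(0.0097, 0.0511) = 0.0511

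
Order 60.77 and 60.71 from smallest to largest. 60.71, 60.77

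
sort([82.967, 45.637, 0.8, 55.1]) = [0.8, 45.637, 55.1, 82.967]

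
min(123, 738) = 123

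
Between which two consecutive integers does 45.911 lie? 45 and 46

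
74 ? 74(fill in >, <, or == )==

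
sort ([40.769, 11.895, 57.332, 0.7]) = [0.7, 11.895, 40.769, 57.332]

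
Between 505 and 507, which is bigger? 507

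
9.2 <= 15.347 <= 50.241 True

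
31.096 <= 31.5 True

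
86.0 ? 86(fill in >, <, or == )==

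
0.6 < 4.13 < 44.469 True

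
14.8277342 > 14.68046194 True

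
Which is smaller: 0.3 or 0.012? 0.012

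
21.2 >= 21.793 False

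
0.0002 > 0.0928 False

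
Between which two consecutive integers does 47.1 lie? 47 and 48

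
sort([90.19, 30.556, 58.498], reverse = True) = [90.19, 58.498, 30.556]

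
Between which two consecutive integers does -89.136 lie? -90 and -89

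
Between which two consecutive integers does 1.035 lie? 1 and 2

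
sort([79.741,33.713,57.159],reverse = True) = [79.741,57.159,33.713]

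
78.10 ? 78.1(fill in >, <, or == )==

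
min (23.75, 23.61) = 23.61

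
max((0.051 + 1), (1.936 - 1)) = 1.051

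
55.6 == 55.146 False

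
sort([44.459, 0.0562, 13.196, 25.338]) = [0.0562, 13.196, 25.338, 44.459]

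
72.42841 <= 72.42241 False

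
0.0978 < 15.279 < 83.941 True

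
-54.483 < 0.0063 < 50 True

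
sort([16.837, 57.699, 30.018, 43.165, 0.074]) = [0.074, 16.837, 30.018, 43.165, 57.699]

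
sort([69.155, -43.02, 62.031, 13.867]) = [-43.02, 13.867, 62.031, 69.155]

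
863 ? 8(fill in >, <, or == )>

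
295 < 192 False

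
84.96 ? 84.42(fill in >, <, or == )>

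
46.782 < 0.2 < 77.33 False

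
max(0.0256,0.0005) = 0.0256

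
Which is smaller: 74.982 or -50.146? -50.146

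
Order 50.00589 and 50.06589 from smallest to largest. 50.00589, 50.06589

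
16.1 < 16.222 True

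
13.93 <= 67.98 True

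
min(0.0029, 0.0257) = 0.0029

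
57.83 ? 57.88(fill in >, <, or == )<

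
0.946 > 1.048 False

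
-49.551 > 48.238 False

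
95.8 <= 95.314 False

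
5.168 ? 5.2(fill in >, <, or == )<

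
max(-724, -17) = -17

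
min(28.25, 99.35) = 28.25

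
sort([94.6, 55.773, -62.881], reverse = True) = [94.6, 55.773, -62.881]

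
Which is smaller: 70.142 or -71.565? -71.565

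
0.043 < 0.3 True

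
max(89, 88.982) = 89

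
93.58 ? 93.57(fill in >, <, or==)>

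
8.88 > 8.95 False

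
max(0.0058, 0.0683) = 0.0683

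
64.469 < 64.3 False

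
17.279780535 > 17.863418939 False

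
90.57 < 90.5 False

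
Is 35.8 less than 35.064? No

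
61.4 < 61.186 False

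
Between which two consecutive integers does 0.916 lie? 0 and 1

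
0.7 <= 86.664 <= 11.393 False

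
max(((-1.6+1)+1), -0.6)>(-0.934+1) True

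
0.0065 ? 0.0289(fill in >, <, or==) <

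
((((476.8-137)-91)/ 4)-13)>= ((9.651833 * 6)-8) False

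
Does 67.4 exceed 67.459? No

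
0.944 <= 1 True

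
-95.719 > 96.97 False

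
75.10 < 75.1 False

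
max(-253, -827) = -253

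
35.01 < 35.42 True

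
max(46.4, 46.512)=46.512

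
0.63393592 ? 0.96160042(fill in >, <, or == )<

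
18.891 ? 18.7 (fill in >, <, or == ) >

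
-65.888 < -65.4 True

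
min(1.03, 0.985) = 0.985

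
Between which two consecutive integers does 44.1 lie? 44 and 45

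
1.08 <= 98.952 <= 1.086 False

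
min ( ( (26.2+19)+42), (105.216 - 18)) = 87.2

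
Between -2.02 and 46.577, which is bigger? 46.577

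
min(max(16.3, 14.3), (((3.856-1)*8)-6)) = 16.3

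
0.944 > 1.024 False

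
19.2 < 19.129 False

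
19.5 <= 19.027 False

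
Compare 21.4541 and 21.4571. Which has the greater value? 21.4571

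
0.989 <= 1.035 True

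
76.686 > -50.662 True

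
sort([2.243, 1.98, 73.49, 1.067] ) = [1.067, 1.98, 2.243, 73.49]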